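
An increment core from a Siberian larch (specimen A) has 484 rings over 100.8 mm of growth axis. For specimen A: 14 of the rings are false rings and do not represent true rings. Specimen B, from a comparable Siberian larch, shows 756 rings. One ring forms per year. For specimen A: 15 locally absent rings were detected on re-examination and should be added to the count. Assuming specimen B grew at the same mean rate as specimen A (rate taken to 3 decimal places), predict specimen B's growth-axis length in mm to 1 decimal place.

Specimen A: adjusted count: 484 − 14 + 15 = 485 rings.
A: Mean rate = 100.8 mm / 485 years ≈ 0.208 mm/yr.
B's length ≈ 0.208 × 756 = 157.2 mm.

157.2 mm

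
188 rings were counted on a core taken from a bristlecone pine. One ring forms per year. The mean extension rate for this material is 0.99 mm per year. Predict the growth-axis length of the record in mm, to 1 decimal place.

186.1 mm

188 years of growth are recorded.
188 years at 0.99 mm/year gives 0.99 × 188 = 186.1 mm.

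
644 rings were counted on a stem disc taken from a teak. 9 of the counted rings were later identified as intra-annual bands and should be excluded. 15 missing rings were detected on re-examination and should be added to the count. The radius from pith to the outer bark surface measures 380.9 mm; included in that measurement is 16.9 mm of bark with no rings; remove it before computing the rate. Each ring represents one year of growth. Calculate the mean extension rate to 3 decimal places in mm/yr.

0.560 mm/yr

Correcting the raw count gives 644 − 9 + 15 = 650 true rings.
The growth record spans 380.9 − 16.9 = 364.0 mm.
364.0 mm over 650 years gives 364.0 / 650 ≈ 0.560 mm/yr.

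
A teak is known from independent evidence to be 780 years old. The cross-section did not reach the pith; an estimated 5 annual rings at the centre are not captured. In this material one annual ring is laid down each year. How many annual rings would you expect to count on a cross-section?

775 annual rings

Expected annual rings over 780 years: 780.
780 − 5 missed = 775 annual rings expected in the prepared section.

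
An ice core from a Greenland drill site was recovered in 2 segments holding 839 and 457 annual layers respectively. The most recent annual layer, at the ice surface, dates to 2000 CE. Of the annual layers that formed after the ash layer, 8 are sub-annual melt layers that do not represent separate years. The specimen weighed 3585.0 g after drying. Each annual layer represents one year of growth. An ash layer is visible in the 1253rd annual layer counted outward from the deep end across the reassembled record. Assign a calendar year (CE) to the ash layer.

Total annual layers = 839 + 457 = 1296.
1296 − 1253 = 43 annual layers lie beyond the ash layer toward the ice surface.
Removing the 8 false annual layers leaves 43 − 8 = 35 true annual layers beyond the ash layer.
2000 − 35 = 1965 CE.

1965 CE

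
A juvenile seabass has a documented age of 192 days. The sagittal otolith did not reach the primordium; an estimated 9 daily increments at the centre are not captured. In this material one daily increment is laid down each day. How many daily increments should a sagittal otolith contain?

183 daily increments

At one daily increment per day, 192 days correspond to 192 daily increments.
192 − 9 missed = 183 daily increments expected in the prepared section.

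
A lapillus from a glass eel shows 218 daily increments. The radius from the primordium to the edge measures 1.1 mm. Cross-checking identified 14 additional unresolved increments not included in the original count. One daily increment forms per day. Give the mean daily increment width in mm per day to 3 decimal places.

Adjusted count: 218 + 14 = 232 daily increments.
Extension rate ≈ 1.1 / 232 = 0.005 mm per day.

0.005 mm per day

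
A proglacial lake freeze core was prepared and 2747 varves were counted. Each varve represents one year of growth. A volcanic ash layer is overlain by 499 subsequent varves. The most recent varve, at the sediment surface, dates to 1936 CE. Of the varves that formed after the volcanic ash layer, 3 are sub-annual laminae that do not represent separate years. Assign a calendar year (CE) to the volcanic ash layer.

1440 CE

There are 499 varves younger than the volcanic ash layer.
499 − 3 false = 496 true varves after the volcanic ash layer.
Counting back 496 years from 1936 CE places the volcanic ash layer in 1936 − 496 = 1440 CE.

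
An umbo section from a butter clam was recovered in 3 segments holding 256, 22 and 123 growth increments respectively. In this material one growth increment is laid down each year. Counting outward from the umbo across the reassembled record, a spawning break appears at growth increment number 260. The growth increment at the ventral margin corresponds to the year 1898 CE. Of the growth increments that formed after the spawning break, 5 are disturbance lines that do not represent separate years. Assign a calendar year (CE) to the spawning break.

1762 CE

Total growth increments = 256 + 22 + 123 = 401.
401 − 260 = 141 growth increments lie beyond the spawning break toward the ventral margin.
Removing the 5 false growth increments leaves 141 − 5 = 136 true growth increments beyond the spawning break.
1898 − 136 = 1762 CE.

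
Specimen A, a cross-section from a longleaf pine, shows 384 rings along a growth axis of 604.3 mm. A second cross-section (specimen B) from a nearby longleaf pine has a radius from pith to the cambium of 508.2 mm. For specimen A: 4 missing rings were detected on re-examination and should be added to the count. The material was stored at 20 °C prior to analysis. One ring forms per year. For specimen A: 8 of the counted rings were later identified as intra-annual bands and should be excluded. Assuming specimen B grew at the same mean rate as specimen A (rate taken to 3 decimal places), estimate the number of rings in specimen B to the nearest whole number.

Specimen A: after corrections the count is 384 − 8 + 4 = 380 rings.
A: Extension rate ≈ 604.3 / 380 = 1.590 mm/yr.
B spans 508.2 / 1.590 = 319.62 years ≈ 320 rings.

320 rings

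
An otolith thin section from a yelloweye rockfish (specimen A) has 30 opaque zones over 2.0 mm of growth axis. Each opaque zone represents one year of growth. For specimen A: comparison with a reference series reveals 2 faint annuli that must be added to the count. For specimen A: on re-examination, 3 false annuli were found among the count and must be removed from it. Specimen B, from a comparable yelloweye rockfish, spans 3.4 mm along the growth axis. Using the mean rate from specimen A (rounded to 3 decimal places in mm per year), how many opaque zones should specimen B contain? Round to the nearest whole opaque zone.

49 opaque zones

Specimen A: true opaque zone count = 30 − 3 + 2 = 29.
A: Extension rate ≈ 2.0 / 29 = 0.069 mm/yr.
For B, 3.4 / 0.069 = 49.28 years ≈ 49 opaque zones.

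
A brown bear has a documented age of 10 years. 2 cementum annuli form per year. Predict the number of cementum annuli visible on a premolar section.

20 cementum annuli

With 2 cementum annuli per year, 10 years would produce 10 × 2 = 20 cementum annuli.
So 20 cementum annuli should be present.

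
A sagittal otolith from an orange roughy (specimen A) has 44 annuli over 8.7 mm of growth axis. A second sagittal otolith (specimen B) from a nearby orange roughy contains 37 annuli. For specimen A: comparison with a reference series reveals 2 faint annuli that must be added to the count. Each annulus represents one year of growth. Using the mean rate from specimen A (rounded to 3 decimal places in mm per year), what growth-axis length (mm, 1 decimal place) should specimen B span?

7.0 mm

Specimen A: adjusted count: 44 + 2 = 46 annuli.
A: Extension rate ≈ 8.7 / 46 = 0.189 mm per year.
For B, 0.189 mm/year × 37 years = 7.0 mm.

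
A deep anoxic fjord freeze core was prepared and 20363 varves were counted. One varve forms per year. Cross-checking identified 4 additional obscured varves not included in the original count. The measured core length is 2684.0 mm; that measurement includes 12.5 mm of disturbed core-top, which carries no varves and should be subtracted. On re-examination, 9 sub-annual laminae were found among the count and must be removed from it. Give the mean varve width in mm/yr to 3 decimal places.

0.131 mm/yr

Adjusted count: 20363 − 9 + 4 = 20358 varves.
The growth record spans 2684.0 − 12.5 = 2671.5 mm.
Extension rate ≈ 2671.5 / 20358 = 0.131 mm/yr.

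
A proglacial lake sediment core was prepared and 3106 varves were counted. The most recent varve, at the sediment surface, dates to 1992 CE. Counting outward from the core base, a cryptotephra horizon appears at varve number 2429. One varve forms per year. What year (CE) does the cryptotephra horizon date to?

1315 CE

3106 − 2429 = 677 varves lie beyond the cryptotephra horizon toward the sediment surface.
Counting back 677 years from 1992 CE places the cryptotephra horizon in 1992 − 677 = 1315 CE.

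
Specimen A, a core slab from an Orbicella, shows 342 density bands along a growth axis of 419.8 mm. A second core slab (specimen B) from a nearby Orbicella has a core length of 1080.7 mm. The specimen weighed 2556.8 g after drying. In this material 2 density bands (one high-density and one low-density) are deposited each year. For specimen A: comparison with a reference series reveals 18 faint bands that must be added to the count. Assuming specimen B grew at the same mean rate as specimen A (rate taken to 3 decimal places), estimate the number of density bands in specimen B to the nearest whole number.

Specimen A: correcting the raw count gives 342 + 18 = 360 true density bands.
Specimen A: dividing by 2 density bands per year: 360 / 2 = 180 years.
A: Mean rate = 419.8 mm / 180 years ≈ 2.332 mm/yr.
B spans 1080.7 / 2.332 = 463.42 years; at 2 density bands per year that is 463.42 × 2 ≈ 927 density bands.

927 density bands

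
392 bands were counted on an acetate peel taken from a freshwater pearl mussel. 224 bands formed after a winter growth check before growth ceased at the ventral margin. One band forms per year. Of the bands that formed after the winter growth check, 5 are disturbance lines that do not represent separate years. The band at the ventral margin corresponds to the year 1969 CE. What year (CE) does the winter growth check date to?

1750 CE

224 bands post-date the winter growth check.
224 − 5 false = 219 true bands after the winter growth check.
Counting back 219 years from 1969 CE places the winter growth check in 1969 − 219 = 1750 CE.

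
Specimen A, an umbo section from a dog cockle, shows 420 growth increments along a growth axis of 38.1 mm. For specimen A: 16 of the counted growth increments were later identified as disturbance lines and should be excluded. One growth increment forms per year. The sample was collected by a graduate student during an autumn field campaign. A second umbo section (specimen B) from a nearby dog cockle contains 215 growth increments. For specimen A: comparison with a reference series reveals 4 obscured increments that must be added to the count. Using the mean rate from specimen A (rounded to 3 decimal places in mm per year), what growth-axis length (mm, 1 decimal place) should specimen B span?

20.0 mm

Specimen A: after corrections the count is 420 − 16 + 4 = 408 growth increments.
A: 38.1 mm over 408 years gives 38.1 / 408 ≈ 0.093 mm/year.
Length of B = 0.093 × 215 = 20.0 mm.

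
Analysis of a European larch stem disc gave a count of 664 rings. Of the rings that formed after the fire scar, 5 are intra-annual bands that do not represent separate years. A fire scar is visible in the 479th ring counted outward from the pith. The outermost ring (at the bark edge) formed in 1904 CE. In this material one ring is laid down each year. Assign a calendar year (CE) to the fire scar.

1724 CE

The fire scar sits at ring 479 from the pith, so 664 − 479 = 185 rings formed after it.
Excluding 5 false rings: 185 − 5 = 180.
The ring at the bark edge is 1904 CE, so the fire scar dates to 1904 − 180 = 1724 CE.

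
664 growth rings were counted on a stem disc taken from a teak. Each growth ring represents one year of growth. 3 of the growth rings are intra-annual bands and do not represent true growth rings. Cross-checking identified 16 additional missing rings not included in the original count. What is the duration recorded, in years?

Correcting the raw count gives 664 − 3 + 16 = 677 true growth rings.
With a one-to-one growth ring periodicity this is 677 years.

677 years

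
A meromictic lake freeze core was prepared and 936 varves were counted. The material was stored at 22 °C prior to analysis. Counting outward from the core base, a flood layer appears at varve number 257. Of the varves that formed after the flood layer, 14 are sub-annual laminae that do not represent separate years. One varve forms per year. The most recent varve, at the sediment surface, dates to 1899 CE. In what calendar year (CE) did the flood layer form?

1234 CE

The flood layer sits at varve 257 from the core base, so 936 − 257 = 679 varves formed after it.
Excluding 14 false varves: 679 − 14 = 665.
1899 − 665 = 1234 CE.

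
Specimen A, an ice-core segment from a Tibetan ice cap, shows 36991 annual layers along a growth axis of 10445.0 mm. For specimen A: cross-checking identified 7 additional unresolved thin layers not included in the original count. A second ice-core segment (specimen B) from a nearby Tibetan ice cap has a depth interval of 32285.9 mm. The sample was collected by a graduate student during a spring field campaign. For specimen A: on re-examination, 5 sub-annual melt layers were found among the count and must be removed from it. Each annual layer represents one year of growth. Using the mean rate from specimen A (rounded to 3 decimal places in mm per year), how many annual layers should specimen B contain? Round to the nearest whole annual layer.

114489 annual layers

Specimen A: true annual layer count = 36991 − 5 + 7 = 36993.
A: Extension rate ≈ 10445.0 / 36993 = 0.282 mm per year.
For B, 32285.9 / 0.282 = 114489.01 years ≈ 114489 annual layers.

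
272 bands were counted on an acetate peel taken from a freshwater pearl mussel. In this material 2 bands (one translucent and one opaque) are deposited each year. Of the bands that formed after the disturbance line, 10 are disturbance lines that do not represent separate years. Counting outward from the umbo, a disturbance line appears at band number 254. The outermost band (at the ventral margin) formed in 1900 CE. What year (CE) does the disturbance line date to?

272 − 254 = 18 bands lie beyond the disturbance line toward the ventral margin.
Excluding 10 false bands: 18 − 10 = 8.
With 2 bands per year, 8 / 2 = 4 years.
1900 − 4 = 1896 CE.

1896 CE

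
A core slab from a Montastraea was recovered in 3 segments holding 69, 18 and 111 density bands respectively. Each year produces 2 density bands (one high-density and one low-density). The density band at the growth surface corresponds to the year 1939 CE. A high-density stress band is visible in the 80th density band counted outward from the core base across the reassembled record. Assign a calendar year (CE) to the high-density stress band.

1880 CE

Total density bands = 69 + 18 + 111 = 198.
198 − 80 = 118 density bands lie beyond the high-density stress band toward the growth surface.
With 2 density bands per year, 118 / 2 = 59 years.
1939 − 59 = 1880 CE.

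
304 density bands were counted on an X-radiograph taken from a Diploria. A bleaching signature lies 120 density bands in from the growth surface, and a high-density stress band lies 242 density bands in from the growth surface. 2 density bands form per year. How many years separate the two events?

Separation: 242 − 120 = 122 density bands.
With 2 density bands per year, 122 / 2 = 61 years.

61 years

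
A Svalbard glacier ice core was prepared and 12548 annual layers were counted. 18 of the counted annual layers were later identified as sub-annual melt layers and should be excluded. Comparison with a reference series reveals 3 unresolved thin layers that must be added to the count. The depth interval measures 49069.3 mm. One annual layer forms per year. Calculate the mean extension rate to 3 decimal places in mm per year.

3.915 mm per year

True annual layer count = 12548 − 18 + 3 = 12533.
Extension rate ≈ 49069.3 / 12533 = 3.915 mm per year.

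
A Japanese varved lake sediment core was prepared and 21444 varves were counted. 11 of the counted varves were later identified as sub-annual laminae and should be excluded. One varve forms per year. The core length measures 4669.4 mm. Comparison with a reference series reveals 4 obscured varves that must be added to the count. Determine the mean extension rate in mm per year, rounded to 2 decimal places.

Adjusted count: 21444 − 11 + 4 = 21437 varves.
Mean rate = 4669.4 mm / 21437 years ≈ 0.22 mm per year.

0.22 mm per year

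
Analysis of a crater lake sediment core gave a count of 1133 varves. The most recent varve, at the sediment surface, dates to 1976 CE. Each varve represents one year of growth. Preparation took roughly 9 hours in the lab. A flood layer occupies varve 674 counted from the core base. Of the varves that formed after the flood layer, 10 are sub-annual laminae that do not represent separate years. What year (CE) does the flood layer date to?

Between varve 674 and the sediment surface there are 1133 − 674 = 459 varves.
459 − 10 false = 449 true varves after the flood layer.
The varve at the sediment surface is 1976 CE, so the flood layer dates to 1976 − 449 = 1527 CE.

1527 CE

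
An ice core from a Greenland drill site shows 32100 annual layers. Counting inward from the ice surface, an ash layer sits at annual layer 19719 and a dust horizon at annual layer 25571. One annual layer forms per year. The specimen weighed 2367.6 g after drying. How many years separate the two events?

25571 − 19719 = 5852 annual layers lie between the two events.
That is 5852 years at one annual layer per year.

5852 years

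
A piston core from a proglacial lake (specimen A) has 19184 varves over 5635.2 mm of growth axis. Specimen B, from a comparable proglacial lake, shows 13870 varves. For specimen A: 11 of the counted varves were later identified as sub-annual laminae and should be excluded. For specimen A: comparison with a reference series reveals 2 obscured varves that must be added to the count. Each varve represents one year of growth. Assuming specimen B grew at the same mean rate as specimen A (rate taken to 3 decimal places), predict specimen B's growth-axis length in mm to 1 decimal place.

4077.8 mm

Specimen A: true varve count = 19184 − 11 + 2 = 19175.
A: Mean rate = 5635.2 mm / 19175 years ≈ 0.294 mm per year.
B's length ≈ 0.294 × 13870 = 4077.8 mm.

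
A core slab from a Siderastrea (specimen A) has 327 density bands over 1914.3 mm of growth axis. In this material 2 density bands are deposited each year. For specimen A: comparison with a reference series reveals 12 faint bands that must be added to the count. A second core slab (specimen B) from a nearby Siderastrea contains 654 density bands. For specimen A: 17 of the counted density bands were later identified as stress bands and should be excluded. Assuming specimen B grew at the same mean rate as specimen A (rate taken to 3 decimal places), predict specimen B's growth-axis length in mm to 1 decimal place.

3888.0 mm

Specimen A: true density band count = 327 − 17 + 12 = 322.
Specimen A: 322 density bands at 2 per year is 322 / 2 = 161 years.
A: 1914.3 mm over 161 years gives 1914.3 / 161 ≈ 11.890 mm/year.
Specimen B: 654 density bands at 2 per year is 654 / 2 = 327 years. For B, 11.890 mm/year × 327 years = 3888.0 mm.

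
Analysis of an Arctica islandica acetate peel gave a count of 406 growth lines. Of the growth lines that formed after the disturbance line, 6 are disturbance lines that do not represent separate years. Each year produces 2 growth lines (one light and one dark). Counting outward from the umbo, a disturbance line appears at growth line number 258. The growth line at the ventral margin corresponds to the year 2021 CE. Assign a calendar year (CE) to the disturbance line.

406 − 258 = 148 growth lines lie beyond the disturbance line toward the ventral margin.
Excluding 6 false growth lines: 148 − 6 = 142.
142 growth lines at 2 per year is 142 / 2 = 71 years.
2021 − 71 = 1950 CE.

1950 CE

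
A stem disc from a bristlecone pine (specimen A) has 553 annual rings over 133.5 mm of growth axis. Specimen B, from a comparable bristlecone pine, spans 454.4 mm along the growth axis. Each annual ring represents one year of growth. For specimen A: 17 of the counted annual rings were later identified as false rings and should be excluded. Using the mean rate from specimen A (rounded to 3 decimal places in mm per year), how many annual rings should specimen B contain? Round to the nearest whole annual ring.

1825 annual rings

Specimen A: true annual ring count = 553 − 17 = 536.
A: Extension rate ≈ 133.5 / 536 = 0.249 mm/yr.
B spans 454.4 / 0.249 = 1824.90 years ≈ 1825 annual rings.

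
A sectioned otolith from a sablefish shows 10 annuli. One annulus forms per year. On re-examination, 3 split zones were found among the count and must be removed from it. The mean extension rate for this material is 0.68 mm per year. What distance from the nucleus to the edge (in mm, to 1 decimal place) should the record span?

4.8 mm

True annulus count = 10 − 3 = 7.
Predicted length = 0.68 mm/year × 7 years = 4.8 mm.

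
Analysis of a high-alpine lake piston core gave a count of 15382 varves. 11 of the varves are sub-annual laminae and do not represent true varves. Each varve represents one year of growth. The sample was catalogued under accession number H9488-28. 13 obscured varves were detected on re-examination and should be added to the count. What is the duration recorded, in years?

15384 years

After corrections the count is 15382 − 11 + 13 = 15384 varves.
At one varve per year, that is 15384 years.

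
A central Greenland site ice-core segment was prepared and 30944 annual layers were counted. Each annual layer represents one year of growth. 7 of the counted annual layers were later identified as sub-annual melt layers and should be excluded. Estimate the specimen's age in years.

30937 yr

Adjusted count: 30944 − 7 = 30937 annual layers.
One annual layer per year makes the duration 30937 years.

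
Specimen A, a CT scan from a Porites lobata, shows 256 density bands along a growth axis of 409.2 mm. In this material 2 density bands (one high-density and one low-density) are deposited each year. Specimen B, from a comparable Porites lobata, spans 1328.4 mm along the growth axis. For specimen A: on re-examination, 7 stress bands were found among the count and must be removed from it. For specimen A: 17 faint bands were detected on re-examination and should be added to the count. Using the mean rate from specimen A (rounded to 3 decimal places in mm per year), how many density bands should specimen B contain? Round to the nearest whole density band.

863 density bands

Specimen A: correcting the raw count gives 256 − 7 + 17 = 266 true density bands.
Specimen A: dividing by 2 density bands per year: 266 / 2 = 133 years.
A: 409.2 mm over 133 years gives 409.2 / 133 ≈ 3.077 mm/year.
For B, 1328.4 / 3.077 = 431.72 years; at 2 density bands per year that is 431.72 × 2 ≈ 863 density bands.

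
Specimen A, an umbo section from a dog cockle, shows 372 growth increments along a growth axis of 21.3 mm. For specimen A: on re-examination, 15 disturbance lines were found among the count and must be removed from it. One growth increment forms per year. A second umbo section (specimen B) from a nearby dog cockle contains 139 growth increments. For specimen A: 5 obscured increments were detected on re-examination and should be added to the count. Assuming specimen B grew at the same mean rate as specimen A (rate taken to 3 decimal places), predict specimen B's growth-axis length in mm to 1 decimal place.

Specimen A: after corrections the count is 372 − 15 + 5 = 362 growth increments.
A: Extension rate ≈ 21.3 / 362 = 0.059 mm/yr.
B's length ≈ 0.059 × 139 = 8.2 mm.

8.2 mm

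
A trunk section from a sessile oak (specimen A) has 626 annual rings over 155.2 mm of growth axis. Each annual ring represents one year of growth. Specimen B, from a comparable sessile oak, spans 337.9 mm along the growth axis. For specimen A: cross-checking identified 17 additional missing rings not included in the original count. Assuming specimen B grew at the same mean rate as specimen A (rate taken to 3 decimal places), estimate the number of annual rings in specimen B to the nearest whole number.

1402 annual rings

Specimen A: true annual ring count = 626 + 17 = 643.
A: Mean rate = 155.2 mm / 643 years ≈ 0.241 mm/yr.
Specimen B: 337.9 mm / 0.241 mm per year = 1402.07 years ≈ 1402 annual rings.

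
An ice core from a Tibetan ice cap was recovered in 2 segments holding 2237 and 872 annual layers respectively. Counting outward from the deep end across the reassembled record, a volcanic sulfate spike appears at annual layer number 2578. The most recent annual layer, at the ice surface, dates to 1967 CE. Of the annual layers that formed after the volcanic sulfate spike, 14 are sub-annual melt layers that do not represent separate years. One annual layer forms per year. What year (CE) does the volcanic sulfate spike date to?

1450 CE

Total annual layers = 2237 + 872 = 3109.
3109 − 2578 = 531 annual layers lie beyond the volcanic sulfate spike toward the ice surface.
531 − 14 false = 517 true annual layers after the volcanic sulfate spike.
The annual layer at the ice surface is 1967 CE, so the volcanic sulfate spike dates to 1967 − 517 = 1450 CE.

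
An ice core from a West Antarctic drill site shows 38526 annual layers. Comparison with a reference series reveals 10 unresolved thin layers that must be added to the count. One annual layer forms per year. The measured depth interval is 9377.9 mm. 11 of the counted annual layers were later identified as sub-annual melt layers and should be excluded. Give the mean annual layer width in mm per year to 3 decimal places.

0.243 mm per year

After corrections the count is 38526 − 11 + 10 = 38525 annual layers.
Extension rate ≈ 9377.9 / 38525 = 0.243 mm per year.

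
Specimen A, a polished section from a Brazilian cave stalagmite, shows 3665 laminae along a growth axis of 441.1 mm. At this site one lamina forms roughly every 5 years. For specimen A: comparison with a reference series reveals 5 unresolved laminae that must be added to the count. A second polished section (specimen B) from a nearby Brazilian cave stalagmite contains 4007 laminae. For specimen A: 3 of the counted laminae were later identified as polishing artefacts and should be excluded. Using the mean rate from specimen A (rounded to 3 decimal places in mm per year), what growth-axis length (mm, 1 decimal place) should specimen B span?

480.8 mm

Specimen A: after corrections the count is 3665 − 3 + 5 = 3667 laminae.
Specimen A: at 5 years per lamina, 3667 × 5 = 18335 years.
A: 441.1 mm over 18335 years gives 441.1 / 18335 ≈ 0.024 mm/yr.
Specimen B: at 5 years per lamina, 4007 × 5 = 20035 years. For B, 0.024 mm/year × 20035 years = 480.8 mm.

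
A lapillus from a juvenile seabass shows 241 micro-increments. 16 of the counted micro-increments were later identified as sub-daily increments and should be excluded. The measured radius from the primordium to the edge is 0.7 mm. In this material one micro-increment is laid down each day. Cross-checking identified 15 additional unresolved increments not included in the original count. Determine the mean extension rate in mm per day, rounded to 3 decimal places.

0.003 mm per day

True micro-increment count = 241 − 16 + 15 = 240.
Extension rate ≈ 0.7 / 240 = 0.003 mm per day.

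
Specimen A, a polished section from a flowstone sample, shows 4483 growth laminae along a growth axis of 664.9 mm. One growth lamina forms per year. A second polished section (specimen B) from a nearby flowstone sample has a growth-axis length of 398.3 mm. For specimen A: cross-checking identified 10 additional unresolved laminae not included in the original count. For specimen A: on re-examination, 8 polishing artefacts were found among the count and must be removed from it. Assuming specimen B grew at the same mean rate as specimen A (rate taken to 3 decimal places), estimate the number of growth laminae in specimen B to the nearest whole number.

2691 growth laminae

Specimen A: adjusted count: 4483 − 8 + 10 = 4485 growth laminae.
A: Mean rate = 664.9 mm / 4485 years ≈ 0.148 mm/yr.
Specimen B: 398.3 mm / 0.148 mm per year = 2691.22 years ≈ 2691 growth laminae.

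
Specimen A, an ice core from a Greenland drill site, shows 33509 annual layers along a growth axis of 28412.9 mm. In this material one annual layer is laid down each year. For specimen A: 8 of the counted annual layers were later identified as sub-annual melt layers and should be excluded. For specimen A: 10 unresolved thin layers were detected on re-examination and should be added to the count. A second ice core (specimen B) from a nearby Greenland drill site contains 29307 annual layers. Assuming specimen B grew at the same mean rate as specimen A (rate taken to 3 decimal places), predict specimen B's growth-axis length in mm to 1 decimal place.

Specimen A: correcting the raw count gives 33509 − 8 + 10 = 33511 true annual layers.
A: Mean rate = 28412.9 mm / 33511 years ≈ 0.848 mm/year.
B's length ≈ 0.848 × 29307 = 24852.3 mm.

24852.3 mm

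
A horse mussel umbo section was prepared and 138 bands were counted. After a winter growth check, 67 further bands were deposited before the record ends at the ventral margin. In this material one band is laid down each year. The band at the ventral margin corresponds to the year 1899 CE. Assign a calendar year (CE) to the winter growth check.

There are 67 bands younger than the winter growth check.
Counting back 67 years from 1899 CE places the winter growth check in 1899 − 67 = 1832 CE.

1832 CE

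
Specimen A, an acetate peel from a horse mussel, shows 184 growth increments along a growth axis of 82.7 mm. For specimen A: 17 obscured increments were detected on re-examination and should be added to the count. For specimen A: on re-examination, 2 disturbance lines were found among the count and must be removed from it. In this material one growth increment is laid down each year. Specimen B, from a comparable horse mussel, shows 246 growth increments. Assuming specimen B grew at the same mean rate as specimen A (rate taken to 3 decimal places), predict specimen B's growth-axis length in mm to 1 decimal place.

Specimen A: after corrections the count is 184 − 2 + 17 = 199 growth increments.
A: Extension rate ≈ 82.7 / 199 = 0.416 mm/year.
For B, 0.416 mm/year × 246 years = 102.3 mm.

102.3 mm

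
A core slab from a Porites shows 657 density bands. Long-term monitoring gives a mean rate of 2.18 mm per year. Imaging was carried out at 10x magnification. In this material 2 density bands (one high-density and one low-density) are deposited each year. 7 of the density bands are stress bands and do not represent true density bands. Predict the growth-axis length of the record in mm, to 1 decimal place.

708.5 mm

Adjusted count: 657 − 7 = 650 density bands.
Dividing by 2 density bands per year: 650 / 2 = 325 years.
325 years at 2.18 mm/year gives 2.18 × 325 = 708.5 mm.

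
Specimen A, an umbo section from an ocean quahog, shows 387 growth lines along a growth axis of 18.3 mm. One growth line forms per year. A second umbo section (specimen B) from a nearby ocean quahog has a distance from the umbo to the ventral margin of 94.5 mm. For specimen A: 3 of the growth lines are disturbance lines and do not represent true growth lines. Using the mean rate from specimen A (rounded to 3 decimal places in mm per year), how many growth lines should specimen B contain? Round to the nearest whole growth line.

Specimen A: true growth line count = 387 − 3 = 384.
A: Extension rate ≈ 18.3 / 384 = 0.048 mm/year.
Specimen B: 94.5 mm / 0.048 mm per year = 1968.75 years ≈ 1969 growth lines.

1969 growth lines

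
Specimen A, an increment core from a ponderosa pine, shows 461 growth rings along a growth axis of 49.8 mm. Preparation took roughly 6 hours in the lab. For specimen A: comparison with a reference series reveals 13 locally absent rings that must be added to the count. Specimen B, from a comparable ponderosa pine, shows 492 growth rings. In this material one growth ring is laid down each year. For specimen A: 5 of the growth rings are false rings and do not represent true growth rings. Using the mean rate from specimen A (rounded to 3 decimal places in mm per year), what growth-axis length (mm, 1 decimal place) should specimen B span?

52.2 mm

Specimen A: true growth ring count = 461 − 5 + 13 = 469.
A: Extension rate ≈ 49.8 / 469 = 0.106 mm/yr.
For B, 0.106 mm/year × 492 years = 52.2 mm.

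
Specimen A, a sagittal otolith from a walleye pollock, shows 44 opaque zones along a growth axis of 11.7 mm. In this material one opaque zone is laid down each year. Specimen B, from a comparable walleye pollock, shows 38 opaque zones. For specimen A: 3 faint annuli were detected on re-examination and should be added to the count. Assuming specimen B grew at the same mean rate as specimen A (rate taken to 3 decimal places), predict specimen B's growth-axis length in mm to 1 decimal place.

Specimen A: true opaque zone count = 44 + 3 = 47.
A: 11.7 mm over 47 years gives 11.7 / 47 ≈ 0.249 mm per year.
B's length ≈ 0.249 × 38 = 9.5 mm.

9.5 mm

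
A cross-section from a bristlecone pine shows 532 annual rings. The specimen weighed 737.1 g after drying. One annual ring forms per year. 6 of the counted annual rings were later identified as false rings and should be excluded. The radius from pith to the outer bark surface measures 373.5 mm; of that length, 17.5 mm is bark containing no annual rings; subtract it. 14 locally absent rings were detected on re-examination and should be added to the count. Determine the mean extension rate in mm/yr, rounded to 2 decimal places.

0.66 mm/yr

True annual ring count = 532 − 6 + 14 = 540.
The growth record spans 373.5 − 17.5 = 356.0 mm.
Extension rate ≈ 356.0 / 540 = 0.66 mm/yr.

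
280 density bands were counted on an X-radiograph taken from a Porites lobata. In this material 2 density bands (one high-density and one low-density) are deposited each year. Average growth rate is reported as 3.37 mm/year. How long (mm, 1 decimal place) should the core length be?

With 2 density bands per year, 280 / 2 = 140 years.
Predicted length = 3.37 mm/year × 140 years = 471.8 mm.

471.8 mm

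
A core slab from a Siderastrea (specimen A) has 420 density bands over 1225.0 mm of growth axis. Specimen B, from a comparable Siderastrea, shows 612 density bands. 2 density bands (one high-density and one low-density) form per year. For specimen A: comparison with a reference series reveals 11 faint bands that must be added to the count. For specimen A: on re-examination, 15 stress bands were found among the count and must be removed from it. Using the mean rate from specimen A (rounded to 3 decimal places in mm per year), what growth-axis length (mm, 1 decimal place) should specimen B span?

Specimen A: correcting the raw count gives 420 − 15 + 11 = 416 true density bands.
Specimen A: dividing by 2 density bands per year: 416 / 2 = 208 years.
A: Extension rate ≈ 1225.0 / 208 = 5.889 mm/year.
Specimen B: 612 density bands at 2 per year is 612 / 2 = 306 years. For B, 5.889 mm/year × 306 years = 1802.0 mm.

1802.0 mm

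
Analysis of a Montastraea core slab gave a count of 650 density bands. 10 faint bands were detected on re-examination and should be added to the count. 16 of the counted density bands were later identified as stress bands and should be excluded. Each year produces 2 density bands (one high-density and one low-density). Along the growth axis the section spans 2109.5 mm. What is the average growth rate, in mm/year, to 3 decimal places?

6.551 mm/year

True density band count = 650 − 16 + 10 = 644.
Dividing by 2 density bands per year: 644 / 2 = 322 years.
2109.5 mm over 322 years gives 2109.5 / 322 ≈ 6.551 mm/year.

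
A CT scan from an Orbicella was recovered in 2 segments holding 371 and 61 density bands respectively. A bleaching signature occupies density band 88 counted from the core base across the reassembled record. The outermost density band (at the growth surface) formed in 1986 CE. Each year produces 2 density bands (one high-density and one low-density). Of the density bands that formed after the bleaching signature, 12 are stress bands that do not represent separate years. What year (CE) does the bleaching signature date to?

1820 CE

Total density bands = 371 + 61 = 432.
432 − 88 = 344 density bands lie beyond the bleaching signature toward the growth surface.
Excluding 12 false density bands: 344 − 12 = 332.
Dividing by 2 density bands per year: 332 / 2 = 166 years.
The density band at the growth surface is 1986 CE, so the bleaching signature dates to 1986 − 166 = 1820 CE.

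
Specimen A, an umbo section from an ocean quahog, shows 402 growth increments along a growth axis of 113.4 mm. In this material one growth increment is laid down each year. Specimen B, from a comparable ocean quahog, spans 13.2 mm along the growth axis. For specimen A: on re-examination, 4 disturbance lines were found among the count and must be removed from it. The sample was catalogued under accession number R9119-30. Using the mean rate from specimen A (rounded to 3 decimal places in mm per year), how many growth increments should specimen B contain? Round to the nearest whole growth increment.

46 growth increments

Specimen A: true growth increment count = 402 − 4 = 398.
A: Extension rate ≈ 113.4 / 398 = 0.285 mm/year.
For B, 13.2 / 0.285 = 46.32 years ≈ 46 growth increments.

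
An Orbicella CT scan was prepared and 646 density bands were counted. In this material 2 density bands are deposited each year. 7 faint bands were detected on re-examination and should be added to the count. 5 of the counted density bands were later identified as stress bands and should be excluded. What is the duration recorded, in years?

324 years

Correcting the raw count gives 646 − 5 + 7 = 648 true density bands.
648 density bands at 2 per year is 648 / 2 = 324 years.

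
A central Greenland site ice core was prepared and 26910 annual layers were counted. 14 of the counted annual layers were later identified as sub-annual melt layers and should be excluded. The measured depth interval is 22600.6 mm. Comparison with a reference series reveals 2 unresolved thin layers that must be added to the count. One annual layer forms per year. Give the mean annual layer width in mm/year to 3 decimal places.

True annual layer count = 26910 − 14 + 2 = 26898.
Extension rate ≈ 22600.6 / 26898 = 0.840 mm/year.

0.840 mm/year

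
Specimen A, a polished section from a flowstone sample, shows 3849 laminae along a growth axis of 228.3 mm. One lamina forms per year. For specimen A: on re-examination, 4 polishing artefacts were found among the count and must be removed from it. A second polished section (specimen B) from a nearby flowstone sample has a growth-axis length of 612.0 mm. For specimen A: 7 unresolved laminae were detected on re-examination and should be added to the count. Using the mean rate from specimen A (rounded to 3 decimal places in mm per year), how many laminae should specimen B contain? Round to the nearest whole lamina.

Specimen A: true lamina count = 3849 − 4 + 7 = 3852.
A: Extension rate ≈ 228.3 / 3852 = 0.059 mm/year.
B spans 612.0 / 0.059 = 10372.88 years ≈ 10373 laminae.

10373 laminae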